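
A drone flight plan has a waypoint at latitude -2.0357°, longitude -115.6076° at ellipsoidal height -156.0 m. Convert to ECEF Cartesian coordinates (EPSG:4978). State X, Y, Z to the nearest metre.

WGS84: a = 6378137 m, e² = 0.006694380; N(φ) = a/√(1−e²sin²φ) = 6378163.939 m.
X = (N+h)·cosφ·cosλ = -2754869.542 m; Y = (N+h)·cosφ·sinλ = -5747899.552 m; Z = (N(1−e²)+h)·sinφ = -225044.107 m.

X -2754870 m, Y -5747900 m, Z -225044 m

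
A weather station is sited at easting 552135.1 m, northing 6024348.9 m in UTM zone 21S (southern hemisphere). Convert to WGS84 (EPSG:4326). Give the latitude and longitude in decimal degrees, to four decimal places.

Zone 21S: λ₀ = -57°, k₀ = 0.9996, false easting 500000 m, false northing 10000000 m.
Meridian distance M = (N − FN)/k₀ = -3977242.0 m.
Inverse transverse Mercator on WGS84 gives φ = -35.92380021°, λ = -56.42209990°.

lat -35.9238°, lon -56.4221°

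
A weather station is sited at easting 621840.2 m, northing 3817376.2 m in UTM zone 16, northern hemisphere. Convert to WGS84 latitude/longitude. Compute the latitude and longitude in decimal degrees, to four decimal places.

lat 34.4908°, lon -85.6730°

Zone 16N: λ₀ = -87°, k₀ = 0.9996, false easting 500000 m.
Meridian distance M = (N − FN)/k₀ = 3818903.8 m.
Inverse transverse Mercator on WGS84 gives φ = 34.49080043°, λ = -85.67300030°.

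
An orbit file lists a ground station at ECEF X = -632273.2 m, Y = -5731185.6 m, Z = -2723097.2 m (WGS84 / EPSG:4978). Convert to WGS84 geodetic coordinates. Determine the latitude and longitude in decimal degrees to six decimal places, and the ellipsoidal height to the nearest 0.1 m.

lat -25.428900°, lon -96.295500°, h 2417.2 m

λ = atan2(Y, X) = -96.29550027°; p = √(X²+Y²) = 5765956.8 m.
Bowring's method on WGS84 (a = 6378137 m, b = 6356752.314 m) gives φ = -25.42889986°, h = 2417.223 m.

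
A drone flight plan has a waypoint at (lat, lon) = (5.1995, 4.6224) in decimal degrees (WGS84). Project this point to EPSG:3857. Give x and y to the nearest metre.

Web Mercator is spherical with R = a = 6378137 m.
x = R·λ = 6378137 × 0.080676099 = 514563.214 m.
y = R·ln tan(π/4 + φ/2) = 6378137 × 0.090873208 = 579601.769 m.

x 514563 m, y 579602 m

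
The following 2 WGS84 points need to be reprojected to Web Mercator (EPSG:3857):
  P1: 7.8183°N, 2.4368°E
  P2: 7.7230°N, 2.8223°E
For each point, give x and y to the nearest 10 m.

Web Mercator: x = R·λ, y = R·ln tan(π/4+φ/2), R = 6378137 m.
P1 (7.8183°, 2.4368°) → (271263.335, 873042.736) m.
P2 (7.7230°, 2.8223°) → (314176.999, 862335.667) m.

P1: x 271260 m, y 873040 m; P2: x 314180 m, y 862340 m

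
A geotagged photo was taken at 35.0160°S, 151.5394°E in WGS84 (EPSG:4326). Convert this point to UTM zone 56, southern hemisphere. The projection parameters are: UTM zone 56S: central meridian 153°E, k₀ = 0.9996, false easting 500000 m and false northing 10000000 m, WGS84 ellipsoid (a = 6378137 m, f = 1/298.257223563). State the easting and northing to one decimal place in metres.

E 366738.8 m, N 6124207.8 m

Zone 56 central meridian λ₀ = 6×56 − 183 = 153°; Δλ = -1.4606°.
Transverse Mercator on WGS84 with k₀ = 0.9996 gives E = 366738.811 m, N = 6124207.823 m.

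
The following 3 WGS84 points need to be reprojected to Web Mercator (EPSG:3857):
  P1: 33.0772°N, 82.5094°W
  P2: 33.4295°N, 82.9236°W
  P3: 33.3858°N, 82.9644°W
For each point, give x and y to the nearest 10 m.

Web Mercator: x = R·λ, y = R·ln tan(π/4+φ/2), R = 6378137 m.
P1 (33.0772°, -82.5094°) → (-9184904.394, 3905555.461) m.
P2 (33.4295°, -82.9236°) → (-9231012.927, 3952452.656) m.
P3 (33.3858°, -82.9644°) → (-9235554.762, 3946625.139) m.

P1: x -9184900 m, y 3905560 m; P2: x -9231010 m, y 3952450 m; P3: x -9235550 m, y 3946630 m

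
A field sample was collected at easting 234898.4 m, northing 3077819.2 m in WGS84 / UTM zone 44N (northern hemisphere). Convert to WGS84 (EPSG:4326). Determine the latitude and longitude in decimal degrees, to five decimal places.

Zone 44N: λ₀ = 81°, k₀ = 0.9996, false easting 500000 m.
Meridian distance M = (N − FN)/k₀ = 3079050.8 m.
Inverse transverse Mercator on WGS84 gives φ = 27.79880025°, λ = 78.30930013°.

lat 27.79880°, lon 78.30930°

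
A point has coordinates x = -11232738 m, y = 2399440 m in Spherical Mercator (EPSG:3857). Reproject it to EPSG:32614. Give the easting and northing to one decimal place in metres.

Web Mercator inverse (R = 6378137 m) → φ = 21.06340027°, λ = -100.90540228°.
UTM 14N forward: E = 302030.297 m, N = 2330347.722 m.

E 302030.3 m, N 2330347.7 m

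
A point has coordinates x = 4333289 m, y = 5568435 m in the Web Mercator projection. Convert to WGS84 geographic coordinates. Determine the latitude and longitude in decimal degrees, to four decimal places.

R = 6378137 m. λ = x/R = 38.92659739°.
φ = 2·arctan(exp(y/R)) − 90° = 2·arctan(2.39420) − 90° = 44.66179979°.

lat 44.6618°, lon 38.9266°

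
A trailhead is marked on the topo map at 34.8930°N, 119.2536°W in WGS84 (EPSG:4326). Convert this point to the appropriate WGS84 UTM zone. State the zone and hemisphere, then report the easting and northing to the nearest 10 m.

Zone 11N: E 294070 m, N 3863490 m

Longitude -119.2536° lies in the 6° band [-120°, -114°), giving zone 11; latitude is north of the equator, so 11N.
Zone 11 central meridian λ₀ = 6×11 − 183 = -117°; Δλ = -2.2536°.
Transverse Mercator on WGS84 with k₀ = 0.9996 gives E = 294069.432 m, N = 3863494.715 m.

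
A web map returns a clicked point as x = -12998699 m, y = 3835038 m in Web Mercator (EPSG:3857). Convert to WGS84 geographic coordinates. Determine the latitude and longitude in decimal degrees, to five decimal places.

R = 6378137 m. λ = x/R = -116.76929985°.
φ = 2·arctan(exp(y/R)) − 90° = 2·arctan(1.82445) − 90° = 32.54479639°.

lat 32.54480°, lon -116.76930°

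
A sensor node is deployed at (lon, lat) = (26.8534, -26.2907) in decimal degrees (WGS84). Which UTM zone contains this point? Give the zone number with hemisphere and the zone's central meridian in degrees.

UTM zone = ⌊(λ + 180)/6⌋ + 1; 26.8534° ∈ [24°, 30°) → zone 35.
Hemisphere: S (φ < 0).
Central meridian λ₀ = 6×35 − 183 = 27°.

Zone 35S, central meridian 27°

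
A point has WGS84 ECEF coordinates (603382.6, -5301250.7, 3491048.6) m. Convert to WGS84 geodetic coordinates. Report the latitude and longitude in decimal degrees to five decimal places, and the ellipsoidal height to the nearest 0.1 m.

λ = atan2(Y, X) = -83.50660047°; p = √(X²+Y²) = 5335478.4 m.
Bowring's method on WGS84 (a = 6378137 m, b = 6356752.314 m) gives φ = 33.37349971°, h = 4404.024 m.

lat 33.37350°, lon -83.50660°, h 4404.0 m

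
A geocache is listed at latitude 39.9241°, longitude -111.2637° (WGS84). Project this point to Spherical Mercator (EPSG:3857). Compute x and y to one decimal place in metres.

Web Mercator is spherical with R = a = 6378137 m.
x = R·λ = 6378137 × -1.941917903 = -12385818.428 m.
y = R·ln tan(π/4 + φ/2) = 6378137 × 0.761181333 = 4854918.821 m.

x -12385818.4 m, y 4854918.8 m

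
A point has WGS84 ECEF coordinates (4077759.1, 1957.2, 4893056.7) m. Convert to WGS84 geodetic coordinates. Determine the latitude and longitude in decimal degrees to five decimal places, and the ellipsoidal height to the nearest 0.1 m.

lat 50.38200°, lon 0.02750°, h 3977.3 m

λ = atan2(Y, X) = 0.02750022°; p = √(X²+Y²) = 4077759.6 m.
Bowring's method on WGS84 (a = 6378137 m, b = 6356752.314 m) gives φ = 50.38199973°, h = 3977.297 m.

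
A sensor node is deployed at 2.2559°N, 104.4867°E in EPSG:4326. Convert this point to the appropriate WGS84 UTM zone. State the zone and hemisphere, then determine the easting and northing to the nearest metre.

Zone 48N: E 442926 m, N 249356 m

Longitude 104.4867° lies in the 6° band [102°, 108°), giving zone 48; latitude is north of the equator, so 48N.
Zone 48 central meridian λ₀ = 6×48 − 183 = 105°; Δλ = -0.5133°.
Transverse Mercator on WGS84 with k₀ = 0.9996 gives E = 442925.766 m, N = 249356.088 m.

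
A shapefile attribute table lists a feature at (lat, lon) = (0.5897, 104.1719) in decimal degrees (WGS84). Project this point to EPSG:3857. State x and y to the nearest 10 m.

x 11596360 m, y 65650 m

Web Mercator is spherical with R = a = 6378137 m.
x = R·λ = 6378137 × 1.818142643 = 11596362.863 m.
y = R·ln tan(π/4 + φ/2) = 6378137 × 0.010292388 = 65646.263 m.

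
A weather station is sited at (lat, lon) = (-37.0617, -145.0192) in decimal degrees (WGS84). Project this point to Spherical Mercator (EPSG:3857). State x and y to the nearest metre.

x -16143463 m, y -4447710 m

Web Mercator is spherical with R = a = 6378137 m.
x = R·λ = 6378137 × -2.531062519 = -16143463.499 m.
y = R·ln tan(π/4 + φ/2) = 6378137 × -0.697336928 = -4447710.465 m.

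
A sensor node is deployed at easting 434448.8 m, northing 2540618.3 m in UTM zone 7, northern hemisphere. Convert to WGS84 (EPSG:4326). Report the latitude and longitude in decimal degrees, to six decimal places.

lat 22.972500°, lon -141.639500°

Zone 7N: λ₀ = -141°, k₀ = 0.9996, false easting 500000 m.
Meridian distance M = (N − FN)/k₀ = 2541635.0 m.
Inverse transverse Mercator on WGS84 gives φ = 22.97249994°, λ = -141.63950041°.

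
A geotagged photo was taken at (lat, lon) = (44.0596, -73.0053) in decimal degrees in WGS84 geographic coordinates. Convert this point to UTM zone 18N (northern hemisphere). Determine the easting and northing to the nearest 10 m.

Zone 18 central meridian λ₀ = 6×18 − 183 = -75°; Δλ = +1.9947°.
Transverse Mercator on WGS84 with k₀ = 0.9996 gives E = 659764.234 m, N = 4880426.856 m.

E 659760 m, N 4880430 m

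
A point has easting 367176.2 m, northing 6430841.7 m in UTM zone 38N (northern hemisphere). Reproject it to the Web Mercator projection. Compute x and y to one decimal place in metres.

x 4759208.8 m, y 7967170.5 m

Unproject from UTM 38N (λ₀ = 45°) → φ = 57.99930001°, λ = 42.75269996°.
Web Mercator (R = 6378137 m): x = 4759208.790 m, y = 7967170.491 m.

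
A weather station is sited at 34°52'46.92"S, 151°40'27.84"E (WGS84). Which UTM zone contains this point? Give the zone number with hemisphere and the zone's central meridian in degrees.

UTM zone = ⌊(λ + 180)/6⌋ + 1; 151.6744° ∈ [150°, 156°) → zone 56.
Hemisphere: S (φ < 0).
Central meridian λ₀ = 6×56 − 183 = 153°.

Zone 56S, central meridian 153°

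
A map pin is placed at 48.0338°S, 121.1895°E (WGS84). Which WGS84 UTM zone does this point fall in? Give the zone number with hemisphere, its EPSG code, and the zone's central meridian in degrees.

Zone 51S (EPSG:32751), central meridian 123°

UTM zone = ⌊(λ + 180)/6⌋ + 1; 121.1895° ∈ [120°, 126°) → zone 51.
Hemisphere: S (φ < 0).
Central meridian λ₀ = 6×51 − 183 = 123°.
EPSG code: 32751.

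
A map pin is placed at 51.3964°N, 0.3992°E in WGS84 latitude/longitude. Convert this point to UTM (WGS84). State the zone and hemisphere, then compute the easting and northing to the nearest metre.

Zone 31N: E 319076 m, N 5697118 m

Longitude 0.3992° lies in the 6° band [0°, 6°), giving zone 31; latitude is north of the equator, so 31N.
Zone 31 central meridian λ₀ = 6×31 − 183 = 3°; Δλ = -2.6008°.
Transverse Mercator on WGS84 with k₀ = 0.9996 gives E = 319076.055 m, N = 5697117.547 m.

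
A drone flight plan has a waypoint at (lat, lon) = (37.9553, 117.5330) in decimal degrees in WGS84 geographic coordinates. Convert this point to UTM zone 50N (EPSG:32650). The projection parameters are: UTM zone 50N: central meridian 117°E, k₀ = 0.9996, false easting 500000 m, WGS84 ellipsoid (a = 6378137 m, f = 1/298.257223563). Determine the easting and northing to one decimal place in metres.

Zone 50 central meridian λ₀ = 6×50 − 183 = 117°; Δλ = +0.5330°.
Transverse Mercator on WGS84 with k₀ = 0.9996 gives E = 546824.532 m, N = 4200989.437 m.

E 546824.5 m, N 4200989.4 m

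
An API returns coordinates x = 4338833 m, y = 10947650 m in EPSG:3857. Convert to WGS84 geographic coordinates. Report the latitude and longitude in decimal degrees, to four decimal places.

R = 6378137 m. λ = x/R = 38.97639999°.
φ = 2·arctan(exp(y/R)) − 90° = 2·arctan(5.56465) − 90° = 69.62470110°.

lat 69.6247°, lon 38.9764°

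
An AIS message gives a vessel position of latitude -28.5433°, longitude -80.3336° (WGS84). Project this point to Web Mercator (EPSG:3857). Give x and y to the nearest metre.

x -8942695 m, y -3317646 m

Web Mercator is spherical with R = a = 6378137 m.
x = R·λ = 6378137 × -1.402085820 = -8942695.446 m.
y = R·ln tan(π/4 + φ/2) = 6378137 × -0.520159066 = -3317645.783 m.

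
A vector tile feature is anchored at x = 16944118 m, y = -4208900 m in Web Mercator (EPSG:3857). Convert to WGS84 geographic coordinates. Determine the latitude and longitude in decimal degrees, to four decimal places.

lat -35.3306°, lon 152.2116°

R = 6378137 m. λ = x/R = 152.21160175°.
φ = 2·arctan(exp(y/R)) − 90° = 2·arctan(0.51691) − 90° = -35.33060280°.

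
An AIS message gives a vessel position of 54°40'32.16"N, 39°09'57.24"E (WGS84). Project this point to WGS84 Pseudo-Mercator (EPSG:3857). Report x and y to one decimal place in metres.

x 4359928.0 m, y 7299159.5 m

Web Mercator is spherical with R = a = 6378137 m.
x = R·λ = 6378137 × 0.683573910 = 4359928.044 m.
y = R·ln tan(π/4 + φ/2) = 6378137 × 1.144403065 = 7299159.534 m.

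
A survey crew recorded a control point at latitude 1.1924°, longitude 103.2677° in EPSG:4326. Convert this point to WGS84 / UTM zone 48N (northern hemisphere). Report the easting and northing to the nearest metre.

Zone 48 central meridian λ₀ = 6×48 − 183 = 105°; Δλ = -1.7323°.
Transverse Mercator on WGS84 with k₀ = 0.9996 gives E = 307250.304 m, N = 131856.868 m.

E 307250 m, N 131857 m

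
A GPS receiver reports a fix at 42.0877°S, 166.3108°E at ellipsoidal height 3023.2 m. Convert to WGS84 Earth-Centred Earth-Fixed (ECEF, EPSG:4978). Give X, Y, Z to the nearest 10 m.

X -4608000 m, Y 1122390 m, Z -4254860 m

WGS84: a = 6378137 m, e² = 0.006694380; N(φ) = a/√(1−e²sin²φ) = 6387749.830 m.
X = (N+h)·cosφ·cosλ = -4607995.992 m; Y = (N+h)·cosφ·sinλ = 1122388.178 m; Z = (N(1−e²)+h)·sinφ = -4254864.321 m.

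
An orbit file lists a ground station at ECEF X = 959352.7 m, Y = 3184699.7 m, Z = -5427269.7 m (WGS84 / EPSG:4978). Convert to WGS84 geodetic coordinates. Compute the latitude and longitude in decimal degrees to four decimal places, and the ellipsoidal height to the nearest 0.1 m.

λ = atan2(Y, X) = 73.23570040°; p = √(X²+Y²) = 3326059.2 m.
Bowring's method on WGS84 (a = 6378137 m, b = 6356752.314 m) gives φ = -58.66940015°, h = 2799.625 m.

lat -58.6694°, lon 73.2357°, h 2799.6 m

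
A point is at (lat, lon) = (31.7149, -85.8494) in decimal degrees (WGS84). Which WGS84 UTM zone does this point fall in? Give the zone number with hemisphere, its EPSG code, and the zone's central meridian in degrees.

Zone 16N (EPSG:32616), central meridian -87°

UTM zone = ⌊(λ + 180)/6⌋ + 1; -85.8494° ∈ [-90°, -84°) → zone 16.
Hemisphere: N (φ ≥ 0).
Central meridian λ₀ = 6×16 − 183 = -87°.
EPSG code: 32616.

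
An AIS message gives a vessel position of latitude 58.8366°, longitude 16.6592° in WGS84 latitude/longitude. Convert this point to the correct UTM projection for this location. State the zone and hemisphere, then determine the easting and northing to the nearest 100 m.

Zone 33N: E 595800 m, N 6523000 m

Longitude 16.6592° lies in the 6° band [12°, 18°), giving zone 33; latitude is north of the equator, so 33N.
Zone 33 central meridian λ₀ = 6×33 − 183 = 15°; Δλ = +1.6592°.
Transverse Mercator on WGS84 with k₀ = 0.9996 gives E = 595769.900 m, N = 6523044.266 m.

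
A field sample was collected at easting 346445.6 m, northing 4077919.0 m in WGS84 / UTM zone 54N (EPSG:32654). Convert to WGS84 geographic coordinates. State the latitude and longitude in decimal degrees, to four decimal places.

lat 36.8347°, lon 139.2780°

Zone 54N: λ₀ = 141°, k₀ = 0.9996, false easting 500000 m.
Meridian distance M = (N − FN)/k₀ = 4079550.8 m.
Inverse transverse Mercator on WGS84 gives φ = 36.83470028°, λ = 139.27799978°.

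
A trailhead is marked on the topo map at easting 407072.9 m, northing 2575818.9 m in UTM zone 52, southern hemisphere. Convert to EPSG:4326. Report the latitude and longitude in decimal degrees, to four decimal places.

Zone 52S: λ₀ = 129°, k₀ = 0.9996, false easting 500000 m, false northing 10000000 m.
Meridian distance M = (N − FN)/k₀ = -7427152.0 m.
Inverse transverse Mercator on WGS84 gives φ = -66.92120007°, λ = 126.87530000°.

lat -66.9212°, lon 126.8753°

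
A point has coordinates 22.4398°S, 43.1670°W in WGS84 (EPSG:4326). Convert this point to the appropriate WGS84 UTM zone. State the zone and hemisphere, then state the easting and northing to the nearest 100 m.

Longitude -43.1670° lies in the 6° band [-48°, -42°), giving zone 23; latitude is south of the equator, so 23S.
Zone 23 central meridian λ₀ = 6×23 − 183 = -45°; Δλ = +1.8330°.
Transverse Mercator on WGS84 with k₀ = 0.9996 gives E = 688637.819 m, N = 7517339.973 m.

Zone 23S: E 688600 m, N 7517300 m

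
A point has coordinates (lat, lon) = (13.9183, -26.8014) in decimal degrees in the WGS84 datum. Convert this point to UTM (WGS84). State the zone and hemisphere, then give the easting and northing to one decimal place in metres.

Zone 26N: E 521454.6 m, N 1538699.7 m

Longitude -26.8014° lies in the 6° band [-30°, -24°), giving zone 26; latitude is north of the equator, so 26N.
Zone 26 central meridian λ₀ = 6×26 − 183 = -27°; Δλ = +0.1986°.
Transverse Mercator on WGS84 with k₀ = 0.9996 gives E = 521454.562 m, N = 1538699.667 m.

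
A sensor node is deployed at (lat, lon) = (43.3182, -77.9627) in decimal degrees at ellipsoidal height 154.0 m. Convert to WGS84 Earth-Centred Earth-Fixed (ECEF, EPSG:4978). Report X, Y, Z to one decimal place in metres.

X 969309.0 m, Y -4545687.1 m, Z 4353394.2 m

WGS84: a = 6378137 m, e² = 0.006694380; N(φ) = a/√(1−e²sin²φ) = 6388208.934 m.
X = (N+h)·cosφ·cosλ = 969309.022 m; Y = (N+h)·cosφ·sinλ = -4545687.075 m; Z = (N(1−e²)+h)·sinφ = 4353394.193 m.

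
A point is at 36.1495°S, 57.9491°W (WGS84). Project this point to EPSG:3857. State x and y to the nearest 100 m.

Web Mercator is spherical with R = a = 6378137 m.
x = R·λ = 6378137 × -1.011402594 = -6450864.304 m.
y = R·ln tan(π/4 + φ/2) = 6378137 × -0.677503774 = -4321211.888 m.

x -6450900 m, y -4321200 m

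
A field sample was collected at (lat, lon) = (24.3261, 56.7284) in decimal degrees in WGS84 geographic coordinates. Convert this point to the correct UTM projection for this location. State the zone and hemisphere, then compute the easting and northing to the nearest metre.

Zone 40N: E 472445 m, N 2690358 m

Longitude 56.7284° lies in the 6° band [54°, 60°), giving zone 40; latitude is north of the equator, so 40N.
Zone 40 central meridian λ₀ = 6×40 − 183 = 57°; Δλ = -0.2716°.
Transverse Mercator on WGS84 with k₀ = 0.9996 gives E = 472445.260 m, N = 2690358.019 m.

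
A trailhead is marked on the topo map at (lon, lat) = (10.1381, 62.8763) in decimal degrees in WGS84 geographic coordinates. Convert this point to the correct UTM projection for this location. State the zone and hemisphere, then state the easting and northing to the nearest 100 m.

Longitude 10.1381° lies in the 6° band [6°, 12°), giving zone 32; latitude is north of the equator, so 32N.
Zone 32 central meridian λ₀ = 6×32 − 183 = 9°; Δλ = +1.1381°.
Transverse Mercator on WGS84 with k₀ = 0.9996 gives E = 557889.240 m, N = 6972318.783 m.

Zone 32N: E 557900 m, N 6972300 m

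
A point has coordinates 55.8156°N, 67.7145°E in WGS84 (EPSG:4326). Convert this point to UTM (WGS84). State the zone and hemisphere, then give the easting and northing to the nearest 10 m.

Zone 42N: E 419450 m, N 6186300 m

Longitude 67.7145° lies in the 6° band [66°, 72°), giving zone 42; latitude is north of the equator, so 42N.
Zone 42 central meridian λ₀ = 6×42 − 183 = 69°; Δλ = -1.2855°.
Transverse Mercator on WGS84 with k₀ = 0.9996 gives E = 419447.341 m, N = 6186304.255 m.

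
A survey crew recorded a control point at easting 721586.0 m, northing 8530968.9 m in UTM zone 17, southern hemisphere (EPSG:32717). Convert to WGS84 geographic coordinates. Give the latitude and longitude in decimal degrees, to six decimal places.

lat -13.280200°, lon -78.954700°

Zone 17S: λ₀ = -81°, k₀ = 0.9996, false easting 500000 m, false northing 10000000 m.
Meridian distance M = (N − FN)/k₀ = -1469618.9 m.
Inverse transverse Mercator on WGS84 gives φ = -13.28019981°, λ = -78.95470036°.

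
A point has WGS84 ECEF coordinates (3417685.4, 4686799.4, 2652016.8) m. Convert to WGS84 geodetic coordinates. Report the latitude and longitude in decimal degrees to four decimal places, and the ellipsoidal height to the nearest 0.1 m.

lat 24.7156°, lon 53.8999°, h 3651.8 m

λ = atan2(Y, X) = 53.89990028°; p = √(X²+Y²) = 5800574.3 m.
Bowring's method on WGS84 (a = 6378137 m, b = 6356752.314 m) gives φ = 24.71560001°, h = 3651.785 m.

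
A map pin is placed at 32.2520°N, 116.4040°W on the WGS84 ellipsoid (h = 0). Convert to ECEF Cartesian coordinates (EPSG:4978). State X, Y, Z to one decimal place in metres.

X -2401011.0 m, Y -4835957.6 m, Z 3384096.7 m

WGS84: a = 6378137 m, e² = 0.006694380; N(φ) = a/√(1−e²sin²φ) = 6384225.342 m.
X = (N+h)·cosφ·cosλ = -2401011.021 m; Y = (N+h)·cosφ·sinλ = -4835957.598 m; Z = (N(1−e²)+h)·sinφ = 3384096.676 m.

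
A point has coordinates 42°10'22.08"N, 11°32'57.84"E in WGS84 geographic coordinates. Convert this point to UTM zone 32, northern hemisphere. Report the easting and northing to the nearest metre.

Zone 32 central meridian λ₀ = 6×32 − 183 = 9°; Δλ = +2.5494°.
Transverse Mercator on WGS84 with k₀ = 0.9996 gives E = 710570.024 m, N = 4672108.560 m.

E 710570 m, N 4672109 m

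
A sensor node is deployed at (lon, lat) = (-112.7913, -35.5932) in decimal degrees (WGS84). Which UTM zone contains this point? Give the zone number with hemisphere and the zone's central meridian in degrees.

UTM zone = ⌊(λ + 180)/6⌋ + 1; -112.7913° ∈ [-114°, -108°) → zone 12.
Hemisphere: S (φ < 0).
Central meridian λ₀ = 6×12 − 183 = -111°.

Zone 12S, central meridian -111°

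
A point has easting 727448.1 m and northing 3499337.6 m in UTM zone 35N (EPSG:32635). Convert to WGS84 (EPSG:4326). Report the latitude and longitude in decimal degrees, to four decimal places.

lat 31.6067°, lon 29.3975°

Zone 35N: λ₀ = 27°, k₀ = 0.9996, false easting 500000 m.
Meridian distance M = (N − FN)/k₀ = 3500737.9 m.
Inverse transverse Mercator on WGS84 gives φ = 31.60670025°, λ = 29.39749953°.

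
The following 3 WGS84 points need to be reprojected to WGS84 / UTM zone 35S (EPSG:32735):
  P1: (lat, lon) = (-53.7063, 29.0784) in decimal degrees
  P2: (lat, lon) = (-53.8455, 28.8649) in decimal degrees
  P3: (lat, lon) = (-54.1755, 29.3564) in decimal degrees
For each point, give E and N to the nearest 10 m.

P1: E 637190 m, N 4047150 m; P2: E 622690 m, N 4032060 m; P3: E 653800 m, N 3994390 m

UTM zone 35S: λ₀ = 27°, k₀ = 0.9996.
P1 (-53.7063°, 29.0784°) → (637186.351, 4047148.879) m.
P2 (-53.8455°, 28.8649°) → (622688.972, 4032055.440) m.
P3 (-54.1755°, 29.3564°) → (653796.901, 3994386.948) m.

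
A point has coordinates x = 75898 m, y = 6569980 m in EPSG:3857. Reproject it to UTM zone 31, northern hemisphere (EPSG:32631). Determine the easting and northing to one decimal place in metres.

E 336326.5 m, N 5620028.8 m

Web Mercator inverse (R = 6378137 m) → φ = 50.70900158°, λ = 0.68180333°.
UTM 31N forward: E = 336326.483 m, N = 5620028.822 m.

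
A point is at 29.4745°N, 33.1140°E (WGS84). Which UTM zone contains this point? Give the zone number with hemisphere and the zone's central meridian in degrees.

Zone 36N, central meridian 33°

UTM zone = ⌊(λ + 180)/6⌋ + 1; 33.1140° ∈ [30°, 36°) → zone 36.
Hemisphere: N (φ ≥ 0).
Central meridian λ₀ = 6×36 − 183 = 33°.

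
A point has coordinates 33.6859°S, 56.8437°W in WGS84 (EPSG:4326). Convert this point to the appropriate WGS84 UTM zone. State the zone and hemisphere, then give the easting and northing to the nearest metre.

Longitude -56.8437° lies in the 6° band [-60°, -54°), giving zone 21; latitude is south of the equator, so 21S.
Zone 21 central meridian λ₀ = 6×21 − 183 = -57°; Δλ = +0.1563°.
Transverse Mercator on WGS84 with k₀ = 0.9996 gives E = 514486.882 m, N = 6272658.959 m.

Zone 21S: E 514487 m, N 6272659 m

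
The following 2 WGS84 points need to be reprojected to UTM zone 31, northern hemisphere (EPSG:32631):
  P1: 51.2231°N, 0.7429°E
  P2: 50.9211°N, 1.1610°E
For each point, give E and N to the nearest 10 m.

UTM zone 31N: λ₀ = 3°, k₀ = 0.9996.
P1 (51.2231°, 0.7429°) → (342389.702, 5677055.677) m.
P2 (50.9211°, 1.1610°) → (370743.910, 5642661.485) m.

P1: E 342390 m, N 5677060 m; P2: E 370740 m, N 5642660 m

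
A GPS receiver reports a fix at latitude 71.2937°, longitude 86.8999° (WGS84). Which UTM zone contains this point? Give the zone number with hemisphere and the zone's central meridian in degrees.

UTM zone = ⌊(λ + 180)/6⌋ + 1; 86.8999° ∈ [84°, 90°) → zone 45.
Hemisphere: N (φ ≥ 0).
Central meridian λ₀ = 6×45 − 183 = 87°.

Zone 45N, central meridian 87°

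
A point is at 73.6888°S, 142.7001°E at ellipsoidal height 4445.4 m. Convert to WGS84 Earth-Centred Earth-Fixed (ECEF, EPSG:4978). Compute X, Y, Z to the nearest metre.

WGS84: a = 6378137 m, e² = 0.006694380; N(φ) = a/√(1−e²sin²φ) = 6397893.273 m.
X = (N+h)·cosφ·cosλ = -1430362.253 m; Y = (N+h)·cosφ·sinλ = 1089640.090 m; Z = (N(1−e²)+h)·sinφ = -6103541.124 m.

X -1430362 m, Y 1089640 m, Z -6103541 m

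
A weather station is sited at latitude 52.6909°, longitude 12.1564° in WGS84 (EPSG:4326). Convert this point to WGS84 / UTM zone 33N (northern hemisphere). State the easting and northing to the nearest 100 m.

E 307800 m, N 5841700 m

Zone 33 central meridian λ₀ = 6×33 − 183 = 15°; Δλ = -2.8436°.
Transverse Mercator on WGS84 with k₀ = 0.9996 gives E = 307825.755 m, N = 5841680.969 m.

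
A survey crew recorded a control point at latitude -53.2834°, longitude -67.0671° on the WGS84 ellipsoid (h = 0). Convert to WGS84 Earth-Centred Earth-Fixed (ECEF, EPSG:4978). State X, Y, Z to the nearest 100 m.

WGS84: a = 6378137 m, e² = 0.006694380; N(φ) = a/√(1−e²sin²φ) = 6391899.464 m.
X = (N+h)·cosφ·cosλ = 1489036.712 m; Y = (N+h)·cosφ·sinλ = -3519404.454 m; Z = (N(1−e²)+h)·sinφ = -5089461.946 m.

X 1489000 m, Y -3519400 m, Z -5089500 m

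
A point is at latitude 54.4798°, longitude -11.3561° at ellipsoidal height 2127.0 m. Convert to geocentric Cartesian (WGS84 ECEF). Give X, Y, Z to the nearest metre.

X 3642380 m, Y -731529 m, Z 5169685 m

WGS84: a = 6378137 m, e² = 0.006694380; N(φ) = a/√(1−e²sin²φ) = 6392326.764 m.
X = (N+h)·cosφ·cosλ = 3642380.062 m; Y = (N+h)·cosφ·sinλ = -731528.843 m; Z = (N(1−e²)+h)·sinφ = 5169685.168 m.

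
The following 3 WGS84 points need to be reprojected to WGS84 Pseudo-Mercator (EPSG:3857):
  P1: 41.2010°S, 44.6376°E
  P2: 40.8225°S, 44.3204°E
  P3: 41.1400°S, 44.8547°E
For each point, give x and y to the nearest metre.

P1: x 4969035 m, y -5042034 m; P2: x 4933724 m, y -4986196 m; P3: x 4993202 m, y -5033014 m

Web Mercator: x = R·λ, y = R·ln tan(π/4+φ/2), R = 6378137 m.
P1 (-41.2010°, 44.6376°) → (4969034.902, -5042034.477) m.
P2 (-40.8225°, 44.3204°) → (4933724.360, -4986195.603) m.
P3 (-41.1400°, 44.8547°) → (4993202.364, -5033013.615) m.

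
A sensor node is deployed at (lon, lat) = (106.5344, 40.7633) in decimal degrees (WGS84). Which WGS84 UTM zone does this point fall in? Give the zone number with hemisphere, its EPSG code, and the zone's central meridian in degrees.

Zone 48N (EPSG:32648), central meridian 105°

UTM zone = ⌊(λ + 180)/6⌋ + 1; 106.5344° ∈ [102°, 108°) → zone 48.
Hemisphere: N (φ ≥ 0).
Central meridian λ₀ = 6×48 − 183 = 105°.
EPSG code: 32648.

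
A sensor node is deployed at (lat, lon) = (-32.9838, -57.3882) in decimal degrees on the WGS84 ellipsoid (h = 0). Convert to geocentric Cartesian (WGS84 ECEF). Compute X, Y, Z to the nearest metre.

WGS84: a = 6378137 m, e² = 0.006694380; N(φ) = a/√(1−e²sin²φ) = 6384473.658 m.
X = (N+h)·cosφ·cosλ = 2886290.792 m; Y = (N+h)·cosφ·sinλ = -4511119.968 m; Z = (N(1−e²)+h)·sinφ = -3452451.705 m.

X 2886291 m, Y -4511120 m, Z -3452452 m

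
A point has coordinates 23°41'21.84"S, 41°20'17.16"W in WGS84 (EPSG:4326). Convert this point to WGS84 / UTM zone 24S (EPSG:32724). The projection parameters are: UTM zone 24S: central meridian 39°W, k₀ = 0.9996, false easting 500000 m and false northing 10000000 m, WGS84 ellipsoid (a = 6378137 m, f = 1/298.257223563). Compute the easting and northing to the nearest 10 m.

E 261580 m, N 7378210 m

Zone 24 central meridian λ₀ = 6×24 − 183 = -39°; Δλ = -2.3381°.
Transverse Mercator on WGS84 with k₀ = 0.9996 gives E = 261576.941 m, N = 7378205.231 m.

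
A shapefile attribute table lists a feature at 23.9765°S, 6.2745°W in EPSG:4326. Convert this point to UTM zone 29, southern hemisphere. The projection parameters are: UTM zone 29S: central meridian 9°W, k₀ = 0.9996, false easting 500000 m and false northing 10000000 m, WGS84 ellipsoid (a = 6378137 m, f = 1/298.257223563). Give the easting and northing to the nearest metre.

E 777334 m, N 7345693 m

Zone 29 central meridian λ₀ = 6×29 − 183 = -9°; Δλ = +2.7255°.
Transverse Mercator on WGS84 with k₀ = 0.9996 gives E = 777334.384 m, N = 7345693.402 m.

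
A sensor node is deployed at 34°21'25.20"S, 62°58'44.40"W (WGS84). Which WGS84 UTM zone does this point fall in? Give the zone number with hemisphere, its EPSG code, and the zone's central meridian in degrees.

UTM zone = ⌊(λ + 180)/6⌋ + 1; -62.9790° ∈ [-66°, -60°) → zone 20.
Hemisphere: S (φ < 0).
Central meridian λ₀ = 6×20 − 183 = -63°.
EPSG code: 32720.

Zone 20S (EPSG:32720), central meridian -63°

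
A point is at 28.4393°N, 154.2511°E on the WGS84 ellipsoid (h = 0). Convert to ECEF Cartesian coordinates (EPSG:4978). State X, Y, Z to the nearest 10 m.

X -5055400 m, Y 2438310 m, Z 3019400 m

WGS84: a = 6378137 m, e² = 0.006694380; N(φ) = a/√(1−e²sin²φ) = 6382984.278 m.
X = (N+h)·cosφ·cosλ = -5055395.210 m; Y = (N+h)·cosφ·sinλ = 2438313.545 m; Z = (N(1−e²)+h)·sinφ = 3019403.137 m.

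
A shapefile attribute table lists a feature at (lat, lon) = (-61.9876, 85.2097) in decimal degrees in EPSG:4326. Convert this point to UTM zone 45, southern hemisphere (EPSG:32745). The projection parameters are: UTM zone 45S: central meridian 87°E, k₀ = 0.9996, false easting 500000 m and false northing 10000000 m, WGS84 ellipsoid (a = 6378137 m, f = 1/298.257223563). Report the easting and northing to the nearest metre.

Zone 45 central meridian λ₀ = 6×45 − 183 = 87°; Δλ = -1.7903°.
Transverse Mercator on WGS84 with k₀ = 0.9996 gives E = 406199.364 m, N = 3125907.281 m.

E 406199 m, N 3125907 m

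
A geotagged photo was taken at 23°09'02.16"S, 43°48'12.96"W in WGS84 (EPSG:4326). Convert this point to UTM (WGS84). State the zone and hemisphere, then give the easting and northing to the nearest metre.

Zone 23S: E 622479 m, N 7439306 m

Longitude -43.8036° lies in the 6° band [-48°, -42°), giving zone 23; latitude is south of the equator, so 23S.
Zone 23 central meridian λ₀ = 6×23 − 183 = -45°; Δλ = +1.1964°.
Transverse Mercator on WGS84 with k₀ = 0.9996 gives E = 622478.648 m, N = 7439305.913 m.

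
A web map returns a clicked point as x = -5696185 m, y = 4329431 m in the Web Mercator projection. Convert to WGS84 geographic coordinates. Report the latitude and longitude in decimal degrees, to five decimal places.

R = 6378137 m. λ = x/R = -51.16970047°.
φ = 2·arctan(exp(y/R)) − 90° = 2·arctan(1.97150) − 90° = 36.20909648°.

lat 36.20910°, lon -51.16970°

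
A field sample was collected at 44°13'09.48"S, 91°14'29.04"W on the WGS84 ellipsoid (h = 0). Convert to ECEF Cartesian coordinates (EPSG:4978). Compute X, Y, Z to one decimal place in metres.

X -99192.7 m, Y -4577441.2 m, Z -4425587.6 m

WGS84: a = 6378137 m, e² = 0.006694380; N(φ) = a/√(1−e²sin²φ) = 6388545.985 m.
X = (N+h)·cosφ·cosλ = -99192.732 m; Y = (N+h)·cosφ·sinλ = -4577441.222 m; Z = (N(1−e²)+h)·sinφ = -4425587.605 m.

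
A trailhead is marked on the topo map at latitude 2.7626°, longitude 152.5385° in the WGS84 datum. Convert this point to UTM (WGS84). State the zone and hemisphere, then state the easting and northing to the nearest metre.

Zone 56N: E 448705 m, N 305363 m

Longitude 152.5385° lies in the 6° band [150°, 156°), giving zone 56; latitude is north of the equator, so 56N.
Zone 56 central meridian λ₀ = 6×56 − 183 = 153°; Δλ = -0.4615°.
Transverse Mercator on WGS84 with k₀ = 0.9996 gives E = 448705.332 m, N = 305362.637 m.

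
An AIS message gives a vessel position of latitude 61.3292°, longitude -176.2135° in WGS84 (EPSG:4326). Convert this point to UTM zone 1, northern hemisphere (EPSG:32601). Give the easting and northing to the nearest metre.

E 542097 m, N 6799710 m

Zone 1 central meridian λ₀ = 6×1 − 183 = -177°; Δλ = +0.7865°.
Transverse Mercator on WGS84 with k₀ = 0.9996 gives E = 542096.857 m, N = 6799709.552 m.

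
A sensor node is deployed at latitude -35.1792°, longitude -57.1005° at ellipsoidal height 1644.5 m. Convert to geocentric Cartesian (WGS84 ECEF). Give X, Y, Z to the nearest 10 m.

X 2835520 m, Y -4383130 m, Z -3655080 m

WGS84: a = 6378137 m, e² = 0.006694380; N(φ) = a/√(1−e²sin²φ) = 6385235.199 m.
X = (N+h)·cosφ·cosλ = 2835518.332 m; Y = (N+h)·cosφ·sinλ = -4383127.878 m; Z = (N(1−e²)+h)·sinφ = -3655081.940 m.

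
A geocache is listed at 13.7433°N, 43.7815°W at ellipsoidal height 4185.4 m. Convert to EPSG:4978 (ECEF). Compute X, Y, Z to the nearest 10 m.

WGS84: a = 6378137 m, e² = 0.006694380; N(φ) = a/√(1−e²sin²φ) = 6379342.283 m.
X = (N+h)·cosφ·cosλ = 4476852.088 m; Y = (N+h)·cosφ·sinλ = -4290372.831 m; Z = (N(1−e²)+h)·sinφ = 1506403.683 m.

X 4476850 m, Y -4290370 m, Z 1506400 m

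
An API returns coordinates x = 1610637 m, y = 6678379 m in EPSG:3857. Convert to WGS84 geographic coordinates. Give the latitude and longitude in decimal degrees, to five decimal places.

lat 51.32160°, lon 14.46860°

R = 6378137 m. λ = x/R = 14.46859834°.
φ = 2·arctan(exp(y/R)) − 90° = 2·arctan(2.84930) − 90° = 51.32159769°.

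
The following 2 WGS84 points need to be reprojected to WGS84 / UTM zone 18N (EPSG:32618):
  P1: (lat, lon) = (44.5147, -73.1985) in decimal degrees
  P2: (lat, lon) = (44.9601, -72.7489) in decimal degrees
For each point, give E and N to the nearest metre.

P1: E 643180 m, N 4930620 m; P2: E 677544 m, N 4980983 m

UTM zone 18N: λ₀ = -75°, k₀ = 0.9996.
P1 (44.5147°, -73.1985°) → (643179.645, 4930620.398) m.
P2 (44.9601°, -72.7489°) → (677544.339, 4980983.184) m.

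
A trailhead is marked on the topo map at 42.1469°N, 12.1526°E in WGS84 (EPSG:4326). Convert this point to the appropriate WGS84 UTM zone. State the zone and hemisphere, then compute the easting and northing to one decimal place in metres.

Zone 33N: E 264718.5 m, N 4670011.4 m

Longitude 12.1526° lies in the 6° band [12°, 18°), giving zone 33; latitude is north of the equator, so 33N.
Zone 33 central meridian λ₀ = 6×33 − 183 = 15°; Δλ = -2.8474°.
Transverse Mercator on WGS84 with k₀ = 0.9996 gives E = 264718.459 m, N = 4670011.369 m.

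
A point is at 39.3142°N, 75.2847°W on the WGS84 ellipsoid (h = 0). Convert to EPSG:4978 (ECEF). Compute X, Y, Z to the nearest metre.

WGS84: a = 6378137 m, e² = 0.006694380; N(φ) = a/√(1−e²sin²φ) = 6386724.038 m.
X = (N+h)·cosφ·cosλ = 1255170.693 m; Y = (N+h)·cosφ·sinλ = -4779226.265 m; Z = (N(1−e²)+h)·sinφ = 4019365.107 m.

X 1255171 m, Y -4779226 m, Z 4019365 m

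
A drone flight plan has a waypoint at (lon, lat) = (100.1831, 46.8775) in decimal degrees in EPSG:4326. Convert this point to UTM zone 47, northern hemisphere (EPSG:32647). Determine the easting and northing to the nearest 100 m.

E 590200 m, N 5192200 m

Zone 47 central meridian λ₀ = 6×47 − 183 = 99°; Δλ = +1.1831°.
Transverse Mercator on WGS84 with k₀ = 0.9996 gives E = 590150.820 m, N = 5192230.680 m.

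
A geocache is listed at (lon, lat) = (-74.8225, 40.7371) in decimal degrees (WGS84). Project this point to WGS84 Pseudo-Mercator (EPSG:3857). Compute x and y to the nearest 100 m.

Web Mercator is spherical with R = a = 6378137 m.
x = R·λ = 6378137 × -1.305898980 = -8329202.600 m.
y = R·ln tan(π/4 + φ/2) = 6378137 × 0.779795255 = 4973640.970 m.

x -8329200 m, y 4973600 m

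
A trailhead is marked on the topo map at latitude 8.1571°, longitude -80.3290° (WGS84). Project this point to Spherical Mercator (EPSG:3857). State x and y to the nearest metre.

x -8942183 m, y 911127 m

Web Mercator is spherical with R = a = 6378137 m.
x = R·λ = 6378137 × -1.402005535 = -8942183.376 m.
y = R·ln tan(π/4 + φ/2) = 6378137 × 0.142851641 = 911127.336 m.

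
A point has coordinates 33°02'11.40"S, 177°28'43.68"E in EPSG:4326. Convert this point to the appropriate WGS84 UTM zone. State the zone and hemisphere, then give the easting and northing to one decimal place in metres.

Zone 60S: E 544709.3 m, N 6344564.8 m

Longitude 177.4788° lies in the 6° band [174°, 180°), giving zone 60; latitude is south of the equator, so 60S.
Zone 60 central meridian λ₀ = 6×60 − 183 = 177°; Δλ = +0.4788°.
Transverse Mercator on WGS84 with k₀ = 0.9996 gives E = 544709.288 m, N = 6344564.806 m.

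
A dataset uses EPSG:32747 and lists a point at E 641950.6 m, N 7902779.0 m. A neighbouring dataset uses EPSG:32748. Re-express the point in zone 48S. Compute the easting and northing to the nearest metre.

E 9872 m, N 7896847 m

UTM 47S → geographic: φ = -18.96250025°, λ = 100.34830006°.
UTM 48S (λ₀ = 105°) forward: E = 9871.839 m, N = 7896846.512 m.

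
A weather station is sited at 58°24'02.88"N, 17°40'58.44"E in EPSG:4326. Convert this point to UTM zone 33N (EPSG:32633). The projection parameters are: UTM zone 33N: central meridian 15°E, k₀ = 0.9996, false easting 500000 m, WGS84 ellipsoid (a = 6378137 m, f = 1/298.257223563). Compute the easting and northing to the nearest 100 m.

E 656800 m, N 6476500 m

Zone 33 central meridian λ₀ = 6×33 − 183 = 15°; Δλ = +2.6829°.
Transverse Mercator on WGS84 with k₀ = 0.9996 gives E = 656782.394 m, N = 6476461.227 m.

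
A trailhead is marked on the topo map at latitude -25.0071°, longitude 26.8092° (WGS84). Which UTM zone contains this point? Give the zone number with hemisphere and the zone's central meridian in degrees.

Zone 35S, central meridian 27°

UTM zone = ⌊(λ + 180)/6⌋ + 1; 26.8092° ∈ [24°, 30°) → zone 35.
Hemisphere: S (φ < 0).
Central meridian λ₀ = 6×35 − 183 = 27°.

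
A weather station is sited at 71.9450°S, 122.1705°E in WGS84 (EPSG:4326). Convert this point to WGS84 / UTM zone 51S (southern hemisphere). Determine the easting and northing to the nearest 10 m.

Zone 51 central meridian λ₀ = 6×51 − 183 = 123°; Δλ = -0.8295°.
Transverse Mercator on WGS84 with k₀ = 0.9996 gives E = 471306.538 m, N = 2017004.786 m.

E 471310 m, N 2017000 m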